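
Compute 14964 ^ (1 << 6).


14964 ^ (1 << 6) = 14964 ^ 64 = 14900

14900


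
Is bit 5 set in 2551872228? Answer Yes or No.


0b10011000000110100111101011100100, bit 5 = 1. Yes

Yes


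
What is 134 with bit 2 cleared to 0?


134 & ~(1 << 2) = 130

130


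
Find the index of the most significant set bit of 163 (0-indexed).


0b10100011. Highest set bit at position 7

7


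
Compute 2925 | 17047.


0b101101101101 | 0b100001010010111 = 0b100101111111111 = 19455

19455


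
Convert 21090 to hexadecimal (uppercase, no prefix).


21090 = 5262 hex

5262


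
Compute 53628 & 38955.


0b1101000101111100 & 0b1001100000101011 = 0b1001000000101000 = 36904

36904


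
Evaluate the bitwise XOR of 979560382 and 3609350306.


0b111010011000101110011110111110 ^ 0b11010111001000100101000010100010 = 0b11101101010000001011011100011100 = 3980441372

3980441372


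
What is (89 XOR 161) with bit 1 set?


Step 1: 89 ^ 161 = 248
Step 2: 248 | (1 << 1) = 248 | 2 = 250

250


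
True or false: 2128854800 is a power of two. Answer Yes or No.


0b1111110111000111011111100010000. Multiple bits set => No

No


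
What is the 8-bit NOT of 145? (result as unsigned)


~0b10010001 = 0b1101110 = 110 (8-bit unsigned)

110


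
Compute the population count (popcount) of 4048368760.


0b11110001010011010011010001111000 has 16 set bits

16


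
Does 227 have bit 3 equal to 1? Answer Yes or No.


0b11100011, bit 3 = 0. No

No


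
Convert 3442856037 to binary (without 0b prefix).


3442856037 = 11001101001101011101000001100101 in binary

11001101001101011101000001100101


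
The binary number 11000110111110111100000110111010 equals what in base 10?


11000110111110111100000110111010 in decimal = 3338387898

3338387898


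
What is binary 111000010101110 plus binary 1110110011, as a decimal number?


111000010101110 + 1110110011 = 111010001100001 = 29793

29793


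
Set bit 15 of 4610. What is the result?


4610 | (1 << 15) = 4610 | 32768 = 37378

37378


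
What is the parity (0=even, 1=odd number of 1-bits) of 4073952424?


0b11110010110100111001010010101000 has 16 ones => parity 0

0


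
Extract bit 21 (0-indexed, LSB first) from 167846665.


0b1010000000010010001100001001, position 21 = 0

0


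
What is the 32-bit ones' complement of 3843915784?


3843915784 ^ 4294967295 = 451051511

451051511


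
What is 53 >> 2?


0b110101 >> 2 = 0b1101 = 13

13


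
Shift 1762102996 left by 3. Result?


0b1101001000001111000111011010100 << 3 = 0b1101001000001111000111011010100000 = 14096823968

14096823968


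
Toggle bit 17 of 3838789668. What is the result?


3838789668 ^ (1 << 17) = 3838789668 ^ 131072 = 3838658596

3838658596


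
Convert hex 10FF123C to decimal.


10FF123C hex = 285151804 decimal

285151804


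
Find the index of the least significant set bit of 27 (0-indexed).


0b11011. Lowest set bit at position 0

0


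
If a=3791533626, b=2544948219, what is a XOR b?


3791533626 ^ 2544948219 = 1984882113

1984882113


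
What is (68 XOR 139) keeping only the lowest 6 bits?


Step 1: 68 ^ 139 = 207
Step 2: 207 & 63 = 15

15


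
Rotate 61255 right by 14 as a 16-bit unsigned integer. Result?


Rotate 0b1110111101000111 right by 14 (16-bit) = 0b1011110100011111 = 48415

48415


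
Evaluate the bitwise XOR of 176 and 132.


0b10110000 ^ 0b10000100 = 0b110100 = 52

52


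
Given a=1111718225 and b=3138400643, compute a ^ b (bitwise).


1111718225 ^ 3138400643 = 4182984914

4182984914


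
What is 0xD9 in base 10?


D9 hex = 217 decimal

217


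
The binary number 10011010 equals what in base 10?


10011010 in decimal = 154

154


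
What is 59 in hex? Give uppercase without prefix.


59 = 3B hex

3B


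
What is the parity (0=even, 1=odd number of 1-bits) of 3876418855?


0b11100111000011010111010100100111 has 18 ones => parity 0

0


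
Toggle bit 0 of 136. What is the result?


136 ^ (1 << 0) = 136 ^ 1 = 137

137


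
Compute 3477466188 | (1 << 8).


3477466188 | (1 << 8) = 3477466188 | 256 = 3477466444

3477466444


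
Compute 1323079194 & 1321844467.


0b1001110110111001001011000011010 & 0b1001110110010011011111011110011 = 0b1001110110010001001011000010010 = 1321768466

1321768466


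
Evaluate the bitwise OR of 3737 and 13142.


0b111010011001 | 0b11001101010110 = 0b11111111011111 = 16351

16351


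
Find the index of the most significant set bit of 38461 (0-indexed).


0b1001011000111101. Highest set bit at position 15

15


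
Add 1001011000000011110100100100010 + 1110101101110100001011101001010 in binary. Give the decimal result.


1001011000000011110100100100010 + 1110101101110100001011101001010 = 11000000101111000000000001101100 = 3233546348

3233546348


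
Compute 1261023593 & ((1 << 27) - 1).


1261023593 & 134217727 = 53064041

53064041


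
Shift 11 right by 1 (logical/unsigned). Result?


0b1011 >> 1 = 0b101 = 5

5


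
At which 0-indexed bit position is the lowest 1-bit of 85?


0b1010101. Lowest set bit at position 0

0


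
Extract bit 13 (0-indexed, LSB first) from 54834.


0b1101011000110010, position 13 = 0

0


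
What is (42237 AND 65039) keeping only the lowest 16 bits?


Step 1: 42237 & 65039 = 41997
Step 2: 41997 & 65535 = 41997

41997


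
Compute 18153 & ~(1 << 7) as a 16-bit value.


18153 & ~(1 << 7) = 18025

18025


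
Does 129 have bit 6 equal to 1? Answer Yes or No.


0b10000001, bit 6 = 0. No

No


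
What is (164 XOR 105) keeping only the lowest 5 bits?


Step 1: 164 ^ 105 = 205
Step 2: 205 & 31 = 13

13


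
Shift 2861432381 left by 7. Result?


0b10101010100011011111111000111101 << 7 = 0b101010101000110111111110001111010000000 = 366263344768

366263344768


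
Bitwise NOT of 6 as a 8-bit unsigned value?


~0b110 = 0b11111001 = 249 (8-bit unsigned)

249


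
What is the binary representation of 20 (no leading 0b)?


20 = 10100 in binary

10100


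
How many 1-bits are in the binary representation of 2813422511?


0b10100111101100010110101110101111 has 20 set bits

20


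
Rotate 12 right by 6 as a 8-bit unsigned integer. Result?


Rotate 0b1100 right by 6 (8-bit) = 0b110000 = 48

48


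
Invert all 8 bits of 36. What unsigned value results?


36 ^ 255 = 219

219


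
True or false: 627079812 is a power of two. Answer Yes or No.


0b100101011000000111101010000100. Multiple bits set => No

No


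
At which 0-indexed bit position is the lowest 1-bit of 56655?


0b1101110101001111. Lowest set bit at position 0

0


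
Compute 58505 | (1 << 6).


58505 | (1 << 6) = 58505 | 64 = 58569

58569


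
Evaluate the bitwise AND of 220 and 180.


0b11011100 & 0b10110100 = 0b10010100 = 148

148


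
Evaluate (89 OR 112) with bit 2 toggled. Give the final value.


Step 1: 89 | 112 = 121
Step 2: 121 ^ (1 << 2) = 121 ^ 4 = 125

125


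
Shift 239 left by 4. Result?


0b11101111 << 4 = 0b111011110000 = 3824

3824


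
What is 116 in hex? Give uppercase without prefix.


116 = 74 hex

74


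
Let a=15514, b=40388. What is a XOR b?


15514 ^ 40388 = 41310

41310


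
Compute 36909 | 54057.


0b1001000000101101 | 0b1101001100101001 = 0b1101001100101101 = 54061

54061


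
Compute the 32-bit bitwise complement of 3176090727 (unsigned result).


~0b10111101010011110100110001100111 = 0b1000010101100001011001110011000 = 1118876568 (32-bit unsigned)

1118876568


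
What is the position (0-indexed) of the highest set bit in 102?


0b1100110. Highest set bit at position 6

6


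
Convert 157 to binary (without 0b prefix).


157 = 10011101 in binary

10011101


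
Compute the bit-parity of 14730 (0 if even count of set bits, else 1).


0b11100110001010 has 7 ones => parity 1

1


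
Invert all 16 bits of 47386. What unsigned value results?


47386 ^ 65535 = 18149

18149


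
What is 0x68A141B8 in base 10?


68A141B8 hex = 1755398584 decimal

1755398584


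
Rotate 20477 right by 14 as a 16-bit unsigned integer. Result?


Rotate 0b100111111111101 right by 14 (16-bit) = 0b11111111110101 = 16373

16373


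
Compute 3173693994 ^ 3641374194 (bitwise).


0b10111101001010101011101000101010 ^ 0b11011001000010101111010111110010 = 0b1100100001000000100111111011000 = 1679839192

1679839192


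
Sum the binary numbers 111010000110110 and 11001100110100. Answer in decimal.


111010000110110 + 11001100110100 = 1010011101101010 = 42858

42858


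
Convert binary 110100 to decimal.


110100 in decimal = 52

52


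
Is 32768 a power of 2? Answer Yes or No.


0b1000000000000000. Only one bit set => Yes

Yes


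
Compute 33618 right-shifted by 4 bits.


0b1000001101010010 >> 4 = 0b100000110101 = 2101

2101


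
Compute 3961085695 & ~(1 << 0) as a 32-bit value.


3961085695 & ~(1 << 0) = 3961085694

3961085694


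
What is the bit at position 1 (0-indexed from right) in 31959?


0b111110011010111, position 1 = 1

1


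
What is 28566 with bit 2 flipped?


28566 ^ (1 << 2) = 28566 ^ 4 = 28562

28562


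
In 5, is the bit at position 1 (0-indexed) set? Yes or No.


0b101, bit 1 = 0. No

No


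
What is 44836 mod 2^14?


44836 & 16383 = 12068

12068


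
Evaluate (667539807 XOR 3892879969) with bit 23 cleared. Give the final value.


Step 1: 667539807 ^ 3892879969 = 3485563710
Step 2: 3485563710 & ~(1 << 23) = 3477175102

3477175102


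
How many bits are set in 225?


0b11100001 has 4 set bits

4


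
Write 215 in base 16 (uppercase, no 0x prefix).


215 = D7 hex

D7


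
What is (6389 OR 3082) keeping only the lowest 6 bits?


Step 1: 6389 | 3082 = 7423
Step 2: 7423 & 63 = 63

63


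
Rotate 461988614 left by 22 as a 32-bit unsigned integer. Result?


Rotate 0b11011100010010110001100000110 left by 22 (32-bit) = 0b11000001100001101110001001011000 = 3246842456

3246842456


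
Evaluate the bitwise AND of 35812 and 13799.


0b1000101111100100 & 0b11010111100111 = 0b111100100 = 484

484


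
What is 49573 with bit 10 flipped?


49573 ^ (1 << 10) = 49573 ^ 1024 = 50597

50597


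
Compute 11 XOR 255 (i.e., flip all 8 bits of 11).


11 ^ 255 = 244

244


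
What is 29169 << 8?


0b111000111110001 << 8 = 0b11100011111000100000000 = 7467264

7467264


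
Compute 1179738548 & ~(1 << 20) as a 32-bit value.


1179738548 & ~(1 << 20) = 1178689972

1178689972


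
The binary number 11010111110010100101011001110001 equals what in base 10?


11010111110010100101011001110001 in decimal = 3620361841

3620361841


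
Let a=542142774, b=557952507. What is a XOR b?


542142774 ^ 557952507 = 17947853

17947853


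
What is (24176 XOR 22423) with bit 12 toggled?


Step 1: 24176 ^ 22423 = 2535
Step 2: 2535 ^ (1 << 12) = 2535 ^ 4096 = 6631

6631


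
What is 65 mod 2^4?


65 & 15 = 1

1


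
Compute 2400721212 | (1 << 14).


2400721212 | (1 << 14) = 2400721212 | 16384 = 2400737596

2400737596


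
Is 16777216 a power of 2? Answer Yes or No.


0b1000000000000000000000000. Only one bit set => Yes

Yes


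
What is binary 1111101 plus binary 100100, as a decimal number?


1111101 + 100100 = 10100001 = 161

161


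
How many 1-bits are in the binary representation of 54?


0b110110 has 4 set bits

4


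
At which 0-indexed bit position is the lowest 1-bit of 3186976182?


0b10111101111101010110010110110110. Lowest set bit at position 1

1


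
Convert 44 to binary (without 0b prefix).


44 = 101100 in binary

101100


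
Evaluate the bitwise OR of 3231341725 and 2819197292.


0b11000000100110100101110010011101 | 0b10101000000010011000100101101100 = 0b11101000100110111101110111111101 = 3902529021

3902529021


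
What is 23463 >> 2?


0b101101110100111 >> 2 = 0b1011011101001 = 5865

5865


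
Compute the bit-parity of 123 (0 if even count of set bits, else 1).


0b1111011 has 6 ones => parity 0

0


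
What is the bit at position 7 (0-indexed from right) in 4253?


0b1000010011101, position 7 = 1

1


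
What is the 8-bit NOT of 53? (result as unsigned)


~0b110101 = 0b11001010 = 202 (8-bit unsigned)

202


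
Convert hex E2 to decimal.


E2 hex = 226 decimal

226


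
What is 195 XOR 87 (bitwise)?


0b11000011 ^ 0b1010111 = 0b10010100 = 148

148


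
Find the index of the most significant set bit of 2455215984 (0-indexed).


0b10010010010101111001111101110000. Highest set bit at position 31

31


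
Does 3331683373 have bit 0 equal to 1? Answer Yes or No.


0b11000110100101010111010000101101, bit 0 = 1. Yes

Yes


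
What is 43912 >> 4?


0b1010101110001000 >> 4 = 0b101010111000 = 2744

2744


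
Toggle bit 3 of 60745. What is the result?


60745 ^ (1 << 3) = 60745 ^ 8 = 60737

60737


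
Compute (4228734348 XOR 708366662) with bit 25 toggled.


Step 1: 4228734348 ^ 708366662 = 3593833674
Step 2: 3593833674 ^ (1 << 25) = 3593833674 ^ 33554432 = 3560279242

3560279242


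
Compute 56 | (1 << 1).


56 | (1 << 1) = 56 | 2 = 58

58


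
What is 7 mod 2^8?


7 & 255 = 7

7


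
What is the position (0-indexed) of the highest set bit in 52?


0b110100. Highest set bit at position 5

5


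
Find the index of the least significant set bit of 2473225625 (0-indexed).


0b10010011011010100110110110011001. Lowest set bit at position 0

0


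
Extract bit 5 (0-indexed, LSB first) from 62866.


0b1111010110010010, position 5 = 0

0


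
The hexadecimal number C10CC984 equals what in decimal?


C10CC984 hex = 3238840708 decimal

3238840708


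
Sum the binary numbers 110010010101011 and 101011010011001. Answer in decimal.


110010010101011 + 101011010011001 = 1011101101000100 = 47940

47940


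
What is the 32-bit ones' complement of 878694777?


878694777 ^ 4294967295 = 3416272518

3416272518


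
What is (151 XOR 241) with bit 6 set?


Step 1: 151 ^ 241 = 102
Step 2: 102 | (1 << 6) = 102 | 64 = 102

102


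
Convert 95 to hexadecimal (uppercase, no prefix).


95 = 5F hex

5F


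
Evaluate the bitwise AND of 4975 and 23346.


0b1001101101111 & 0b101101100110010 = 0b1001100100010 = 4898

4898


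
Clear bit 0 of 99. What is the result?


99 & ~(1 << 0) = 98

98


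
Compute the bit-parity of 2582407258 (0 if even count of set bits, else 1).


0b10011001111011000110100001011010 has 16 ones => parity 0

0


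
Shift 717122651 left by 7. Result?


0b101010101111100110110001011011 << 7 = 0b1010101011111001101100010110110000000 = 91791699328

91791699328


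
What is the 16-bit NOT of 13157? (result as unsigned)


~0b11001101100101 = 0b1100110010011010 = 52378 (16-bit unsigned)

52378


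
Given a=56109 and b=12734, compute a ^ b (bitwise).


56109 ^ 12734 = 60051

60051


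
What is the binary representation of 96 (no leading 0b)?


96 = 1100000 in binary

1100000


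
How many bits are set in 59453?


0b1110100000111101 has 9 set bits

9


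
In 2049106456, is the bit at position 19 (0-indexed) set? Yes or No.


0b1111010001000101110001000011000, bit 19 = 0. No

No


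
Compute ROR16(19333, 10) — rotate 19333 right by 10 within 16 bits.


Rotate 0b100101110000101 right by 10 (16-bit) = 0b1110000101010010 = 57682

57682


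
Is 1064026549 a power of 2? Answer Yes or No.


0b111111011010111100000110110101. Multiple bits set => No

No


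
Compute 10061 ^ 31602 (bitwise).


0b10011101001101 ^ 0b111101101110010 = 0b101110000111111 = 23615

23615


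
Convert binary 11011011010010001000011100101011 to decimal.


11011011010010001000011100101011 in decimal = 3678963499

3678963499


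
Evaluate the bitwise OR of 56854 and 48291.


0b1101111000010110 | 0b1011110010100011 = 0b1111111010110111 = 65207

65207


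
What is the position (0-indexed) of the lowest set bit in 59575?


0b1110100010110111. Lowest set bit at position 0

0


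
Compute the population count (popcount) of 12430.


0b11000010001110 has 6 set bits

6


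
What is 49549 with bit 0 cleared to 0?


49549 & ~(1 << 0) = 49548

49548


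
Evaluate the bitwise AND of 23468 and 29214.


0b101101110101100 & 0b111001000011110 = 0b101001000001100 = 21004

21004


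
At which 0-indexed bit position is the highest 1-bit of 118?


0b1110110. Highest set bit at position 6

6


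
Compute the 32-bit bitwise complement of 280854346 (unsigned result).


~0b10000101111010111111101001010 = 0b11101111010000101000000010110101 = 4014112949 (32-bit unsigned)

4014112949


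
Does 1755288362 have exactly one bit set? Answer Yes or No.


0b1101000100111111001001100101010. Multiple bits set => No

No


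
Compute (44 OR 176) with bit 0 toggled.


Step 1: 44 | 176 = 188
Step 2: 188 ^ (1 << 0) = 188 ^ 1 = 189

189


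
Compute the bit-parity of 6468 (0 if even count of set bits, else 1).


0b1100101000100 has 5 ones => parity 1

1


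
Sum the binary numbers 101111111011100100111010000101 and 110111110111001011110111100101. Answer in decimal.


101111111011100100111010000101 + 110111110111001011110111100101 = 1100111110010110000110001101010 = 1741360234

1741360234


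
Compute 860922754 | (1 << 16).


860922754 | (1 << 16) = 860922754 | 65536 = 860988290

860988290


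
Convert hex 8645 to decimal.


8645 hex = 34373 decimal

34373


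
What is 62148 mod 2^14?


62148 & 16383 = 12996

12996


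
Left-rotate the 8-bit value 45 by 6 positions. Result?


Rotate 0b101101 left by 6 (8-bit) = 0b1001011 = 75

75


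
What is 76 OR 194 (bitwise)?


0b1001100 | 0b11000010 = 0b11001110 = 206

206


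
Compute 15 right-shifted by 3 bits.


0b1111 >> 3 = 0b1 = 1

1


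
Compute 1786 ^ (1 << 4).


1786 ^ (1 << 4) = 1786 ^ 16 = 1770

1770


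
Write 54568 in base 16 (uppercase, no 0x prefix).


54568 = D528 hex

D528


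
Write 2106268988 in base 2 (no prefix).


2106268988 = 1111101100010110001110100111100 in binary

1111101100010110001110100111100


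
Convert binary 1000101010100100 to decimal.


1000101010100100 in decimal = 35492

35492


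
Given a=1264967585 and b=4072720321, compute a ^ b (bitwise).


1264967585 ^ 4072720321 = 3114604640

3114604640


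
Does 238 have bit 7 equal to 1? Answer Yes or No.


0b11101110, bit 7 = 1. Yes

Yes


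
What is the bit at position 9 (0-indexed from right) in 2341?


0b100100100101, position 9 = 0

0


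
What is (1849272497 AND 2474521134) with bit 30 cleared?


Step 1: 1849272497 & 2474521134 = 37232672
Step 2: 37232672 & ~(1 << 30) = 37232672

37232672


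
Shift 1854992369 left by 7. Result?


0b1101110100100001110111111110001 << 7 = 0b11011101001000011101111111100010000000 = 237439023232

237439023232


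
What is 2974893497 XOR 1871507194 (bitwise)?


0b10110001010100010100010110111001 ^ 0b1101111100011001110111011111010 = 0b11011110110111011010101101000011 = 3739069251

3739069251


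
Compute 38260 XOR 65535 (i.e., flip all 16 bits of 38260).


38260 ^ 65535 = 27275

27275


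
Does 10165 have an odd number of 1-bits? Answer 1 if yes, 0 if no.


0b10011110110101 has 9 ones => parity 1

1


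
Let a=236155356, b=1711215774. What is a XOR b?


236155356 ^ 1711215774 = 1810654530

1810654530


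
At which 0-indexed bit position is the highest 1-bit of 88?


0b1011000. Highest set bit at position 6

6


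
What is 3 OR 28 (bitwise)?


0b11 | 0b11100 = 0b11111 = 31

31


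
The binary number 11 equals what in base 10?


11 in decimal = 3

3


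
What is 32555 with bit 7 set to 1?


32555 | (1 << 7) = 32555 | 128 = 32683

32683


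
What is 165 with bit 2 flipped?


165 ^ (1 << 2) = 165 ^ 4 = 161

161


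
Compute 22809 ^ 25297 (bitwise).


0b101100100011001 ^ 0b110001011010001 = 0b11101111001000 = 15304

15304


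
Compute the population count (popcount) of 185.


0b10111001 has 5 set bits

5


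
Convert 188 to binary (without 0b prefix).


188 = 10111100 in binary

10111100


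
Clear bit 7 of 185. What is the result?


185 & ~(1 << 7) = 57

57


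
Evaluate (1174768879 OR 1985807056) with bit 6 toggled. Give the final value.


Step 1: 1174768879 | 1985807056 = 1985842943
Step 2: 1985842943 ^ (1 << 6) = 1985842943 ^ 64 = 1985842879

1985842879


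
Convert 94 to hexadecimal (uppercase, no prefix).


94 = 5E hex

5E


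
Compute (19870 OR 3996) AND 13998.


Step 1: 19870 | 3996 = 20382
Step 2: 20382 & 13998 = 1678

1678


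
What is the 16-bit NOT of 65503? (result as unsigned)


~0b1111111111011111 = 0b100000 = 32 (16-bit unsigned)

32


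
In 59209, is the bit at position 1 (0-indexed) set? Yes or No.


0b1110011101001001, bit 1 = 0. No

No


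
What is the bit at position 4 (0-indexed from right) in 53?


0b110101, position 4 = 1

1


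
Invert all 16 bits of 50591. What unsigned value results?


50591 ^ 65535 = 14944

14944


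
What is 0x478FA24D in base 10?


478FA24D hex = 1200595533 decimal

1200595533


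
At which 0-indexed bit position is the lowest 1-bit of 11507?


0b10110011110011. Lowest set bit at position 0

0


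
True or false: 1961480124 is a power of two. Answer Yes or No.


0b1110100111010011100111110111100. Multiple bits set => No

No


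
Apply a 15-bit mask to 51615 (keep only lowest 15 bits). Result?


51615 & 32767 = 18847

18847


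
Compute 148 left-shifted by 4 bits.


0b10010100 << 4 = 0b100101000000 = 2368

2368


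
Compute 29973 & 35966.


0b111010100010101 & 0b1000110001111110 = 0b10000010100 = 1044

1044


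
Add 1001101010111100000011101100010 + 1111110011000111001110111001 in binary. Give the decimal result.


1001101010111100000011101100010 + 1111110011000111001110111001 = 1011101001010100111101100011011 = 1563065115

1563065115


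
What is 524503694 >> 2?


0b11111010000110100101010001110 >> 2 = 0b111110100001101001010100011 = 131125923

131125923


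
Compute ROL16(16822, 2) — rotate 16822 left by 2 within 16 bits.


Rotate 0b100000110110110 left by 2 (16-bit) = 0b11011011001 = 1753

1753


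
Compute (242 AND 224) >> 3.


Step 1: 242 & 224 = 224
Step 2: 224 >> 3 = 28

28


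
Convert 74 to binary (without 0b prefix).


74 = 1001010 in binary

1001010


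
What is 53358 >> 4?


0b1101000001101110 >> 4 = 0b110100000110 = 3334

3334


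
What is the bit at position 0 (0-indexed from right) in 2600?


0b101000101000, position 0 = 0

0


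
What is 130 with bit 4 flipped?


130 ^ (1 << 4) = 130 ^ 16 = 146

146


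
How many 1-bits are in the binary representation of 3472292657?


0b11001110111101101111101100110001 has 21 set bits

21


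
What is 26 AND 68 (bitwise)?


0b11010 & 0b1000100 = 0b0 = 0

0


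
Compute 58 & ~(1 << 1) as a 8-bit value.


58 & ~(1 << 1) = 56

56


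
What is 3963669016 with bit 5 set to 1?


3963669016 | (1 << 5) = 3963669016 | 32 = 3963669048

3963669048


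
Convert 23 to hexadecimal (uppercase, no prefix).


23 = 17 hex

17


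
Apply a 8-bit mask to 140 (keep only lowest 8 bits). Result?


140 & 255 = 140

140


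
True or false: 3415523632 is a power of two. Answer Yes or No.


0b11001011100101001100000100110000. Multiple bits set => No

No


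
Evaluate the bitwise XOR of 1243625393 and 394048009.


0b1001010001000000011011110110001 ^ 0b10111011111001011001000001001 = 0b1011101010111001000010110111000 = 1566344632

1566344632


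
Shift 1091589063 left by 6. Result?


0b1000001000100000101001111000111 << 6 = 0b1000001000100000101001111000111000000 = 69861700032

69861700032


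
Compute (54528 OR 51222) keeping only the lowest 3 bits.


Step 1: 54528 | 51222 = 56598
Step 2: 56598 & 7 = 6

6


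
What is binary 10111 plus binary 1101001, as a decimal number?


10111 + 1101001 = 10000000 = 128

128


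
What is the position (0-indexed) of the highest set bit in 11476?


0b10110011010100. Highest set bit at position 13

13


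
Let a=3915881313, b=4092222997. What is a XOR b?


3915881313 ^ 4092222997 = 445498740

445498740


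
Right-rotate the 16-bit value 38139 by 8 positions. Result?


Rotate 0b1001010011111011 right by 8 (16-bit) = 0b1111101110010100 = 64404

64404


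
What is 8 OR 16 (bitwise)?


0b1000 | 0b10000 = 0b11000 = 24

24


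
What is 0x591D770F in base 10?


591D770F hex = 1495103247 decimal

1495103247


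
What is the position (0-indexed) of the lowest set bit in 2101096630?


0b1111101001111000011000010110110. Lowest set bit at position 1

1


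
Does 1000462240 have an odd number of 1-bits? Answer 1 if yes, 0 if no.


0b111011101000011101011110100000 has 16 ones => parity 0

0


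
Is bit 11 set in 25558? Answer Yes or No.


0b110001111010110, bit 11 = 0. No

No


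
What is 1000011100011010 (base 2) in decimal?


1000011100011010 in decimal = 34586

34586


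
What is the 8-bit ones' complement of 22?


22 ^ 255 = 233

233


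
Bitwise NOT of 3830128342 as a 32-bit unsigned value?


~0b11100100010010110001111011010110 = 0b11011101101001110000100101001 = 464838953 (32-bit unsigned)

464838953


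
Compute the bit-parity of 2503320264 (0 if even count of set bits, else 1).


0b10010101001101011010001011001000 has 14 ones => parity 0

0


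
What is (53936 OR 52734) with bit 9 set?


Step 1: 53936 | 52734 = 57342
Step 2: 57342 | (1 << 9) = 57342 | 512 = 57342

57342


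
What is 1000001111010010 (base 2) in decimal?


1000001111010010 in decimal = 33746

33746


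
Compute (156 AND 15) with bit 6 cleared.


Step 1: 156 & 15 = 12
Step 2: 12 & ~(1 << 6) = 12

12


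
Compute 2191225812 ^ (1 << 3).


2191225812 ^ (1 << 3) = 2191225812 ^ 8 = 2191225820

2191225820


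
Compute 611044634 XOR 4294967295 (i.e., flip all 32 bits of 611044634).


611044634 ^ 4294967295 = 3683922661

3683922661


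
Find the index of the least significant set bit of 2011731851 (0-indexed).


0b1110111111010001001011110001011. Lowest set bit at position 0

0


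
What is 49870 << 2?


0b1100001011001110 << 2 = 0b110000101100111000 = 199480

199480


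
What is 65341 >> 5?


0b1111111100111101 >> 5 = 0b11111111001 = 2041

2041


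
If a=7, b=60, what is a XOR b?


7 ^ 60 = 59

59


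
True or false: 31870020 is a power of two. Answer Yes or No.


0b1111001100100110001000100. Multiple bits set => No

No


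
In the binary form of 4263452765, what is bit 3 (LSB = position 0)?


0b11111110000111110010000001011101, position 3 = 1

1


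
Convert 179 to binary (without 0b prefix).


179 = 10110011 in binary

10110011


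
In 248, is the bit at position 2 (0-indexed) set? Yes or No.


0b11111000, bit 2 = 0. No

No


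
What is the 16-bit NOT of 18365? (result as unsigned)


~0b100011110111101 = 0b1011100001000010 = 47170 (16-bit unsigned)

47170


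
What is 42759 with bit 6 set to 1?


42759 | (1 << 6) = 42759 | 64 = 42823

42823


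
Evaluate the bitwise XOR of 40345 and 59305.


0b1001110110011001 ^ 0b1110011110101001 = 0b111101000110000 = 31280

31280


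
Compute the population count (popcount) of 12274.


0b10111111110010 has 10 set bits

10


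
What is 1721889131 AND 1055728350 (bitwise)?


0b1100110101000011111000101101011 & 0b111110111011010010001011011110 = 0b100110101000010010000001001010 = 648093770

648093770


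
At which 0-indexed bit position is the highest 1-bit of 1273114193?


0b1001011111000100010111001010001. Highest set bit at position 30

30


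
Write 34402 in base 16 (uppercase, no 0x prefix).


34402 = 8662 hex

8662


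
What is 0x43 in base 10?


43 hex = 67 decimal

67


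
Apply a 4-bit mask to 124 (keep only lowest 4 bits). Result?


124 & 15 = 12

12


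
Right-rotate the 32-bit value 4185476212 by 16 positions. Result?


Rotate 0b11111001011110010100110001110100 right by 16 (32-bit) = 0b1001100011101001111100101111001 = 1282734457

1282734457


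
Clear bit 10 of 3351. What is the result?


3351 & ~(1 << 10) = 2327

2327


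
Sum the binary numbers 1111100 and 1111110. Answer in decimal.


1111100 + 1111110 = 11111010 = 250

250


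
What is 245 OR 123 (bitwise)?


0b11110101 | 0b1111011 = 0b11111111 = 255

255


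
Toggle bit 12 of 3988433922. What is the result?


3988433922 ^ (1 << 12) = 3988433922 ^ 4096 = 3988438018

3988438018


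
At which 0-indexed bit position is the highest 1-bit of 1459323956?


0b1010110111110111000010000110100. Highest set bit at position 30

30


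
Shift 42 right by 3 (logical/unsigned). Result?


0b101010 >> 3 = 0b101 = 5

5


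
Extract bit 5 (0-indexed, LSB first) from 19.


0b10011, position 5 = 0

0


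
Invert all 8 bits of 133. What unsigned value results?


133 ^ 255 = 122

122


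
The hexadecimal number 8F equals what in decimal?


8F hex = 143 decimal

143


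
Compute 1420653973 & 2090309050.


0b1010100101011010111010110010101 & 0b1111100100101111001010110111010 = 0b1010100100001010001010110010000 = 1418007952

1418007952


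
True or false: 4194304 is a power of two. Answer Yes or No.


0b10000000000000000000000. Only one bit set => Yes

Yes


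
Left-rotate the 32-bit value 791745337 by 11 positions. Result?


Rotate 0b101111001100010001001100111001 left by 11 (32-bit) = 0b10001000100110011100100101111001 = 2291779961

2291779961


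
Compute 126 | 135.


0b1111110 | 0b10000111 = 0b11111111 = 255

255


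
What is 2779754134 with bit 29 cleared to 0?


2779754134 & ~(1 << 29) = 2242883222

2242883222


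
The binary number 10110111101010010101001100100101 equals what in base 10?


10110111101010010101001100100101 in decimal = 3081327397

3081327397


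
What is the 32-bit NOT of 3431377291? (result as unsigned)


~0b11001100100001101010100110001011 = 0b110011011110010101011001110100 = 863590004 (32-bit unsigned)

863590004


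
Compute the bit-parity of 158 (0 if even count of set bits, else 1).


0b10011110 has 5 ones => parity 1

1


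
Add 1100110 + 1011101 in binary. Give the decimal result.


1100110 + 1011101 = 11000011 = 195

195


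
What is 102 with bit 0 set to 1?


102 | (1 << 0) = 102 | 1 = 103

103


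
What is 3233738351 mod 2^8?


3233738351 & 255 = 111

111


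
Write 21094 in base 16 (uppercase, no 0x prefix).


21094 = 5266 hex

5266


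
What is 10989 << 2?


0b10101011101101 << 2 = 0b1010101110110100 = 43956

43956


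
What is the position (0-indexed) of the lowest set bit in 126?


0b1111110. Lowest set bit at position 1

1


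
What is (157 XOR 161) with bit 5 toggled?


Step 1: 157 ^ 161 = 60
Step 2: 60 ^ (1 << 5) = 60 ^ 32 = 28

28


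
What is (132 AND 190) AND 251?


Step 1: 132 & 190 = 132
Step 2: 132 & 251 = 128

128


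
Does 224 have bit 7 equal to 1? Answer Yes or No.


0b11100000, bit 7 = 1. Yes

Yes


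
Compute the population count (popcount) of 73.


0b1001001 has 3 set bits

3


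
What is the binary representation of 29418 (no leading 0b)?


29418 = 111001011101010 in binary

111001011101010


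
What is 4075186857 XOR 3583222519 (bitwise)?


0b11110010111001100110101010101001 ^ 0b11010101100100111010001011110111 = 0b100111011101011100100001011110 = 662030430

662030430


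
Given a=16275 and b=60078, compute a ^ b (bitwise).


16275 ^ 60078 = 54589

54589


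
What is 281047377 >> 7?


0b10000110000000111000101010001 >> 7 = 0b1000011000000011100010 = 2195682

2195682


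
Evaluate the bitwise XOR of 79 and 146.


0b1001111 ^ 0b10010010 = 0b11011101 = 221

221


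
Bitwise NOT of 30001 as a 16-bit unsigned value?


~0b111010100110001 = 0b1000101011001110 = 35534 (16-bit unsigned)

35534


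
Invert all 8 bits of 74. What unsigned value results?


74 ^ 255 = 181

181


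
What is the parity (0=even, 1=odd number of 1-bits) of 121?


0b1111001 has 5 ones => parity 1

1


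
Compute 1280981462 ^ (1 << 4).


1280981462 ^ (1 << 4) = 1280981462 ^ 16 = 1280981446

1280981446


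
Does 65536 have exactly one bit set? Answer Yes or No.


0b10000000000000000. Only one bit set => Yes

Yes


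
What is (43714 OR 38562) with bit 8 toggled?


Step 1: 43714 | 38562 = 48866
Step 2: 48866 ^ (1 << 8) = 48866 ^ 256 = 49122

49122


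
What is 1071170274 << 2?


0b111111110110001100001011100010 << 2 = 0b11111111011000110000101110001000 = 4284681096

4284681096


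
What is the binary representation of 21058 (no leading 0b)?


21058 = 101001001000010 in binary

101001001000010


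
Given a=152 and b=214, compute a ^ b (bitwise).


152 ^ 214 = 78

78


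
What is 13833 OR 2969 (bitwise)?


0b11011000001001 | 0b101110011001 = 0b11111110011001 = 16281

16281


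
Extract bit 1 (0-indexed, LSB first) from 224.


0b11100000, position 1 = 0

0


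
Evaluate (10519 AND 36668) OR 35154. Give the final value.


Step 1: 10519 & 36668 = 2324
Step 2: 2324 | 35154 = 35158

35158


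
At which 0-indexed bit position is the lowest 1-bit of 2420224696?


0b10010000010000011011001010111000. Lowest set bit at position 3

3


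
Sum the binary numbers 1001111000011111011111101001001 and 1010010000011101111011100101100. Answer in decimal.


1001111000011111011111101001001 + 1010010000011101111011100101100 = 10100001000111101011011001110101 = 2703144565

2703144565


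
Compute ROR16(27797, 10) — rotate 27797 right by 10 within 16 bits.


Rotate 0b110110010010101 right by 10 (16-bit) = 0b10010101011011 = 9563

9563


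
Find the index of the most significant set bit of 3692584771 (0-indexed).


0b11011100000110000101111101000011. Highest set bit at position 31

31


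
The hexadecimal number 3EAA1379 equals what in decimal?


3EAA1379 hex = 1051333497 decimal

1051333497


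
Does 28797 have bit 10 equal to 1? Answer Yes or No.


0b111000001111101, bit 10 = 0. No

No


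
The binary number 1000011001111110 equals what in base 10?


1000011001111110 in decimal = 34430

34430


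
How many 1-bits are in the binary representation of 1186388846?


0b1000110101101101101101101101110 has 19 set bits

19


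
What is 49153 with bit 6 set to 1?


49153 | (1 << 6) = 49153 | 64 = 49217

49217


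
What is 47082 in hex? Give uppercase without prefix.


47082 = B7EA hex

B7EA


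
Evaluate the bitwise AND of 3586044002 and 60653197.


0b11010101101111101011000001100010 & 0b11100111010111111010001101 = 0b1100111000011000000000000 = 27013120

27013120


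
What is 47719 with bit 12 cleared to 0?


47719 & ~(1 << 12) = 43623

43623


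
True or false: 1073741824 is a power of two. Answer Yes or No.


0b1000000000000000000000000000000. Only one bit set => Yes

Yes


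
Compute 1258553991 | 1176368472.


0b1001011000001000000001010000111 | 0b1000110000111011111010101011000 = 0b1001111000111011111011111011111 = 1327364063

1327364063


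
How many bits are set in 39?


0b100111 has 4 set bits

4


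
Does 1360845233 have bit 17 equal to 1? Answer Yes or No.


0b1010001000111001101100110110001, bit 17 = 0. No

No


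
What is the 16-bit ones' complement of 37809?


37809 ^ 65535 = 27726

27726


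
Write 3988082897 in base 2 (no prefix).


3988082897 = 11101101101101010101000011010001 in binary

11101101101101010101000011010001


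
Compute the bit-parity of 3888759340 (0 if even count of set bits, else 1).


0b11100111110010011100001000101100 has 16 ones => parity 0

0


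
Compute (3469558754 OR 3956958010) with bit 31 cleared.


Step 1: 3469558754 | 3956958010 = 4024394746
Step 2: 4024394746 & ~(1 << 31) = 1876911098

1876911098


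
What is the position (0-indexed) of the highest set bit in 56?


0b111000. Highest set bit at position 5

5


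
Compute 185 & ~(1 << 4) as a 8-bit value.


185 & ~(1 << 4) = 169

169


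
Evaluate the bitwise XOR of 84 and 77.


0b1010100 ^ 0b1001101 = 0b11001 = 25

25


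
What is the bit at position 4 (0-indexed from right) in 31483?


0b111101011111011, position 4 = 1

1


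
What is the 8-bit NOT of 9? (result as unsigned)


~0b1001 = 0b11110110 = 246 (8-bit unsigned)

246


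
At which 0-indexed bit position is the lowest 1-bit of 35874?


0b1000110000100010. Lowest set bit at position 1

1


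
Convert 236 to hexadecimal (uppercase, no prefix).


236 = EC hex

EC


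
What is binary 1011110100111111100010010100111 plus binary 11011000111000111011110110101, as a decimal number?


1011110100111111100010010100111 + 11011000111000111011110110101 = 1111001101111000011110001011100 = 2042379356

2042379356


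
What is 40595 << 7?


0b1001111010010011 << 7 = 0b10011110100100110000000 = 5196160

5196160


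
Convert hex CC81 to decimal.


CC81 hex = 52353 decimal

52353


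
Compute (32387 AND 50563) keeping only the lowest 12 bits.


Step 1: 32387 & 50563 = 17539
Step 2: 17539 & 4095 = 1155

1155


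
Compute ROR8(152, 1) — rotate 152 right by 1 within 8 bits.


Rotate 0b10011000 right by 1 (8-bit) = 0b1001100 = 76

76


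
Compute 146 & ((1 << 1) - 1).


146 & 1 = 0

0


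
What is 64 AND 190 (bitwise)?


0b1000000 & 0b10111110 = 0b0 = 0

0


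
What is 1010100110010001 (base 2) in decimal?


1010100110010001 in decimal = 43409

43409


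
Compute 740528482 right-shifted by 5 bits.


0b101100001000111001000101100010 >> 5 = 0b1011000010001110010001011 = 23141515

23141515


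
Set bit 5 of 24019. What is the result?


24019 | (1 << 5) = 24019 | 32 = 24051

24051


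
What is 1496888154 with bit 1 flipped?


1496888154 ^ (1 << 1) = 1496888154 ^ 2 = 1496888152

1496888152


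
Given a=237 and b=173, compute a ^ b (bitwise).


237 ^ 173 = 64

64


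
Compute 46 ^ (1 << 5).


46 ^ (1 << 5) = 46 ^ 32 = 14

14


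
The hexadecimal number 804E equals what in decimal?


804E hex = 32846 decimal

32846


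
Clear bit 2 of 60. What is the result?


60 & ~(1 << 2) = 56

56


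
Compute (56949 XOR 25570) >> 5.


Step 1: 56949 ^ 25570 = 48535
Step 2: 48535 >> 5 = 1516

1516


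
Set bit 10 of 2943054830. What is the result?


2943054830 | (1 << 10) = 2943054830 | 1024 = 2943055854

2943055854


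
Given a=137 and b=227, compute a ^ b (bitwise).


137 ^ 227 = 106

106


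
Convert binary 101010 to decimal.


101010 in decimal = 42

42
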